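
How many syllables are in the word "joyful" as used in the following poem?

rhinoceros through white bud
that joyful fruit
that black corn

2

"joyful" has 2 syllables.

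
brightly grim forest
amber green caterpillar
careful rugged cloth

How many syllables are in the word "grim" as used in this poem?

1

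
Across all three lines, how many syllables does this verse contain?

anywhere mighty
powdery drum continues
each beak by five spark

Line 1: "anywhere mighty": 3+2 = 5
Line 2: "powdery drum continues": 3+1+3 = 7
Line 3: "each beak by five spark": 1+1+1+1+1 = 5
Total: 5 + 7 + 5 = 17

17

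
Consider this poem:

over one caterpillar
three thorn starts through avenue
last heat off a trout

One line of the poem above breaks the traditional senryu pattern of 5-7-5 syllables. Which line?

The first line

Line 1: over (2), one (1), caterpillar (4) → 7 (expected 5)
Line 2: three (1), thorn (1), starts (1), through (1), avenue (3) → 7 ✓
Line 3: last (1), heat (1), off (1), a (1), trout (1) → 5 ✓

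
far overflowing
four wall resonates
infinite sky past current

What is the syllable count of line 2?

5

Line 2: "four wall resonates": 1+1+3 = 5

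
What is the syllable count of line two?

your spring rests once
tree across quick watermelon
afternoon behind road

8

Line two: tree(1) + across(2) + quick(1) + watermelon(4) = 8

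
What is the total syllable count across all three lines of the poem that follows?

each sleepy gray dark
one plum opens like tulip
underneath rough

16

Line 1: each(1) + sleepy(2) + gray(1) + dark(1) = 5
Line 2: one(1) + plum(1) + opens(2) + like(1) + tulip(2) = 7
Line 3: underneath(3) + rough(1) = 4
Total: 5 + 7 + 4 = 16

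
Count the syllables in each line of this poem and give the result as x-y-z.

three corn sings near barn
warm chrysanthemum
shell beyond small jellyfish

5-5-7

Line 1: "three corn sings near barn": 1+1+1+1+1 = 5
Line 2: "warm chrysanthemum": 1+4 = 5
Line 3: "shell beyond small jellyfish": 1+2+1+3 = 7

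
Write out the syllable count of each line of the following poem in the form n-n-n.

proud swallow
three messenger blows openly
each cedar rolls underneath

Line 1: "proud swallow": 1+2 = 3
Line 2: "three messenger blows openly": 1+3+1+3 = 8
Line 3: "each cedar rolls underneath": 1+2+1+3 = 7

3-8-7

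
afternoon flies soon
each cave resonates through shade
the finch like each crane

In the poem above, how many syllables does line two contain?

Line two: each (1), cave (1), resonates (3), through (1), shade (1) → 7

7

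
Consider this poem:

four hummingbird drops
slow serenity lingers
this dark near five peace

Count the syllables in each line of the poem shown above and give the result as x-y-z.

Line 1: four(1) + hummingbird(3) + drops(1) = 5
Line 2: slow(1) + serenity(4) + lingers(2) = 7
Line 3: this(1) + dark(1) + near(1) + five(1) + peace(1) = 5

5-7-5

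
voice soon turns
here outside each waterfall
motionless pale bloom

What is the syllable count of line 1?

Line 1: voice (1), soon (1), turns (1) → 3

3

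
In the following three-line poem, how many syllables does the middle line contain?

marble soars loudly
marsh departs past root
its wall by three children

5

The middle line: marsh (1), departs (2), past (1), root (1) → 5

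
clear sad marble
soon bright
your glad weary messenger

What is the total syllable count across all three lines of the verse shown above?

13

Line 1: clear (1), sad (1), marble (2) → 4
Line 2: soon (1), bright (1) → 2
Line 3: your (1), glad (1), weary (2), messenger (3) → 7
Total: 4 + 2 + 7 = 13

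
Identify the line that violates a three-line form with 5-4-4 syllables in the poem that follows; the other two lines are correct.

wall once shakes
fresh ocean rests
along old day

The first line

Line 1: "wall once shakes": 1+1+1 = 3 (expected 5)
Line 2: "fresh ocean rests": 1+2+1 = 4 ✓
Line 3: "along old day": 2+1+1 = 4 ✓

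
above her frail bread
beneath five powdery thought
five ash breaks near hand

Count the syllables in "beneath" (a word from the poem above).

2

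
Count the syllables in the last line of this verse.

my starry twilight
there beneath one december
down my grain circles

The last line: "down my grain circles": 1+1+1+2 = 5

5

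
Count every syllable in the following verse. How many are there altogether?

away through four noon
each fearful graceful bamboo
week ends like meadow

Line 1: away(2) + through(1) + four(1) + noon(1) = 5
Line 2: each(1) + fearful(2) + graceful(2) + bamboo(2) = 7
Line 3: week(1) + ends(1) + like(1) + meadow(2) = 5
Total: 5 + 7 + 5 = 17

17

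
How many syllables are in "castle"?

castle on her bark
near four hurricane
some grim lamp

"castle" has 2 syllables.

2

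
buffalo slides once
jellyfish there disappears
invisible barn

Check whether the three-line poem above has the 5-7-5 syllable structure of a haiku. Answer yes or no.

Yes

Line 1: buffalo(3) + slides(1) + once(1) = 5 ✓
Line 2: jellyfish(3) + there(1) + disappears(3) = 7 ✓
Line 3: invisible(4) + barn(1) = 5 ✓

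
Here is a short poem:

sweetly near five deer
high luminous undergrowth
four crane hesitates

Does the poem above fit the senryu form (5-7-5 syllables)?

Line 1: sweetly (2), near (1), five (1), deer (1) → 5 ✓
Line 2: high (1), luminous (3), undergrowth (3) → 7 ✓
Line 3: four (1), crane (1), hesitates (3) → 5 ✓

Yes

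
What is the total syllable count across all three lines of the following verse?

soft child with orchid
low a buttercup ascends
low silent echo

17

Line 1: soft(1) + child(1) + with(1) + orchid(2) = 5
Line 2: low(1) + a(1) + buttercup(3) + ascends(2) = 7
Line 3: low(1) + silent(2) + echo(2) = 5
Total: 5 + 7 + 5 = 17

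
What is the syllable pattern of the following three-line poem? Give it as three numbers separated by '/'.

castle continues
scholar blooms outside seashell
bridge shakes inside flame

Line 1: castle(2) + continues(3) = 5
Line 2: scholar(2) + blooms(1) + outside(2) + seashell(2) = 7
Line 3: bridge(1) + shakes(1) + inside(2) + flame(1) = 5

5/7/5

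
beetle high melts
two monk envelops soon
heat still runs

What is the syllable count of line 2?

Line 2: two(1) + monk(1) + envelops(3) + soon(1) = 6

6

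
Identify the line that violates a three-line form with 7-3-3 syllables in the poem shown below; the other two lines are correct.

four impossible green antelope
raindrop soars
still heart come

Line 1: "four impossible green antelope": 1+4+1+3 = 9 (expected 7)
Line 2: "raindrop soars": 2+1 = 3 ✓
Line 3: "still heart come": 1+1+1 = 3 ✓

The first line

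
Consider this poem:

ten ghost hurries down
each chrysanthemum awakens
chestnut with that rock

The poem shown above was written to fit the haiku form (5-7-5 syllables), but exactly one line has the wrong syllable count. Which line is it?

Line 1: ten(1) + ghost(1) + hurries(2) + down(1) = 5 ✓
Line 2: each(1) + chrysanthemum(4) + awakens(3) = 8 (expected 7)
Line 3: chestnut(2) + with(1) + that(1) + rock(1) = 5 ✓

Line 2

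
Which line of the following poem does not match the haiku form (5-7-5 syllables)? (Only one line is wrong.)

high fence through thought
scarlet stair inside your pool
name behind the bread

Line 1

Line 1: "high fence through thought": 1+1+1+1 = 4 (expected 5)
Line 2: "scarlet stair inside your pool": 2+1+2+1+1 = 7 ✓
Line 3: "name behind the bread": 1+2+1+1 = 5 ✓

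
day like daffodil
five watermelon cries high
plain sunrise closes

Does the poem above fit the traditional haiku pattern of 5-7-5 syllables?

Yes

Line 1: day (1), like (1), daffodil (3) → 5 ✓
Line 2: five (1), watermelon (4), cries (1), high (1) → 7 ✓
Line 3: plain (1), sunrise (2), closes (2) → 5 ✓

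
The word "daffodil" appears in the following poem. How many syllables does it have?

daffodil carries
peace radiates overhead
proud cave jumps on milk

3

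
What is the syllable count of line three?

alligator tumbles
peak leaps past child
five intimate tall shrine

6

Line three: five (1), intimate (3), tall (1), shrine (1) → 6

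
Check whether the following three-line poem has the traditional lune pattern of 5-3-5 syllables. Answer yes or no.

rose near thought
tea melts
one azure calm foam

No

Line 1: rose(1) + near(1) + thought(1) = 3 (expected 5)
Line 2: tea(1) + melts(1) = 2 (expected 3)
Line 3: one(1) + azure(2) + calm(1) + foam(1) = 5 ✓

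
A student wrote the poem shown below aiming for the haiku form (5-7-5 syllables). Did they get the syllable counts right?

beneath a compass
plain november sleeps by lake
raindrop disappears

Yes

Line 1: beneath (2), a (1), compass (2) → 5 ✓
Line 2: plain (1), november (3), sleeps (1), by (1), lake (1) → 7 ✓
Line 3: raindrop (2), disappears (3) → 5 ✓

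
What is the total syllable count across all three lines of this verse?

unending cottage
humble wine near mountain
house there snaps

Line 1: unending(3) + cottage(2) = 5
Line 2: humble(2) + wine(1) + near(1) + mountain(2) = 6
Line 3: house(1) + there(1) + snaps(1) = 3
Total: 5 + 6 + 3 = 14

14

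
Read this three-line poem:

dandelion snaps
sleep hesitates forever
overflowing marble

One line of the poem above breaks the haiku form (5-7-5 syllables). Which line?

Line 3

Line 1: dandelion(4) + snaps(1) = 5 ✓
Line 2: sleep(1) + hesitates(3) + forever(3) = 7 ✓
Line 3: overflowing(4) + marble(2) = 6 (expected 5)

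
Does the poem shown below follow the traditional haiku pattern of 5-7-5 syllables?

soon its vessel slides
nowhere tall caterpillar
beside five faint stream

Line 1: soon(1) + its(1) + vessel(2) + slides(1) = 5 ✓
Line 2: nowhere(2) + tall(1) + caterpillar(4) = 7 ✓
Line 3: beside(2) + five(1) + faint(1) + stream(1) = 5 ✓

Yes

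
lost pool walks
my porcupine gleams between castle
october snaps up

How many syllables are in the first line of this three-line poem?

3

The first line: lost(1) + pool(1) + walks(1) = 3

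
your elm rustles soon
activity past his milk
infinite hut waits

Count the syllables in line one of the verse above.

5

Line one: your(1) + elm(1) + rustles(2) + soon(1) = 5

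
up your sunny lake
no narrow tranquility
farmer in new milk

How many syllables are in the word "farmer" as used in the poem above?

2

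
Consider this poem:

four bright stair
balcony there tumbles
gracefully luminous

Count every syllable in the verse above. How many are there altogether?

15

Line 1: four(1) + bright(1) + stair(1) = 3
Line 2: balcony(3) + there(1) + tumbles(2) = 6
Line 3: gracefully(3) + luminous(3) = 6
Total: 3 + 6 + 6 = 15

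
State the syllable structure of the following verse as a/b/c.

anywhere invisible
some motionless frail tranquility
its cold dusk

7/9/3

Line 1: anywhere (3), invisible (4) → 7
Line 2: some (1), motionless (3), frail (1), tranquility (4) → 9
Line 3: its (1), cold (1), dusk (1) → 3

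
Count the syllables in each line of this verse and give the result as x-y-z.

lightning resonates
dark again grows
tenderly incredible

5-4-7

Line 1: lightning (2), resonates (3) → 5
Line 2: dark (1), again (2), grows (1) → 4
Line 3: tenderly (3), incredible (4) → 7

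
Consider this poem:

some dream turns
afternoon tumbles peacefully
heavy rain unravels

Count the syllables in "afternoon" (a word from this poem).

3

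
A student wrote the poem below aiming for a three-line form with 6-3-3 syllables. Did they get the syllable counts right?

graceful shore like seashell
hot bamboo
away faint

Yes

Line 1: graceful(2) + shore(1) + like(1) + seashell(2) = 6 ✓
Line 2: hot(1) + bamboo(2) = 3 ✓
Line 3: away(2) + faint(1) = 3 ✓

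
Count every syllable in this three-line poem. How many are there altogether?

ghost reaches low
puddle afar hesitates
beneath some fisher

16

Line 1: ghost (1), reaches (2), low (1) → 4
Line 2: puddle (2), afar (2), hesitates (3) → 7
Line 3: beneath (2), some (1), fisher (2) → 5
Total: 4 + 7 + 5 = 16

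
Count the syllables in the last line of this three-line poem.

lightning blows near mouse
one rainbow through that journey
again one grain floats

The last line: "again one grain floats": 2+1+1+1 = 5

5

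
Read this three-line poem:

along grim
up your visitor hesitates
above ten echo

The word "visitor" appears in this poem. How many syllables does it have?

"visitor" has 3 syllables.

3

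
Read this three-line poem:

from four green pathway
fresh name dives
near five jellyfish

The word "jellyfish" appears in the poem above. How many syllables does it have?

3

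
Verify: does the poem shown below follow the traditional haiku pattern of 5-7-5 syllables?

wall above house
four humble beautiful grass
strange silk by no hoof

Line 1: wall(1) + above(2) + house(1) = 4 (expected 5)
Line 2: four(1) + humble(2) + beautiful(3) + grass(1) = 7 ✓
Line 3: strange(1) + silk(1) + by(1) + no(1) + hoof(1) = 5 ✓

No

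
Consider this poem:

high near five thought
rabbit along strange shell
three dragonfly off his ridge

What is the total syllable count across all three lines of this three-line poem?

Line 1: "high near five thought": 1+1+1+1 = 4
Line 2: "rabbit along strange shell": 2+2+1+1 = 6
Line 3: "three dragonfly off his ridge": 1+3+1+1+1 = 7
Total: 4 + 6 + 7 = 17

17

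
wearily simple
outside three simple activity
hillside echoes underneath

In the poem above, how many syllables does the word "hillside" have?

2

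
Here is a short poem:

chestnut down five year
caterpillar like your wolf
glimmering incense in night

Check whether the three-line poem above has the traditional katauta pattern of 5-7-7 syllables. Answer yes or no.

Yes

Line 1: chestnut(2) + down(1) + five(1) + year(1) = 5 ✓
Line 2: caterpillar(4) + like(1) + your(1) + wolf(1) = 7 ✓
Line 3: glimmering(3) + incense(2) + in(1) + night(1) = 7 ✓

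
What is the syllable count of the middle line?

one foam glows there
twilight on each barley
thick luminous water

6

The middle line: twilight (2), on (1), each (1), barley (2) → 6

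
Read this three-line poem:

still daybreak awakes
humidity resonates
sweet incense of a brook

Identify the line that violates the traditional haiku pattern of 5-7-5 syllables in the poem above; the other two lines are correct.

Line 1: still (1), daybreak (2), awakes (2) → 5 ✓
Line 2: humidity (4), resonates (3) → 7 ✓
Line 3: sweet (1), incense (2), of (1), a (1), brook (1) → 6 (expected 5)

The third line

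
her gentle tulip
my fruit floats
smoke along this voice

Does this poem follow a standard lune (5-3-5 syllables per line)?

Line 1: "her gentle tulip": 1+2+2 = 5 ✓
Line 2: "my fruit floats": 1+1+1 = 3 ✓
Line 3: "smoke along this voice": 1+2+1+1 = 5 ✓

Yes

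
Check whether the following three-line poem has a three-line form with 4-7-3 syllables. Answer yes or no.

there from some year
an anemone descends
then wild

No

Line 1: there (1), from (1), some (1), year (1) → 4 ✓
Line 2: an (1), anemone (4), descends (2) → 7 ✓
Line 3: then (1), wild (1) → 2 (expected 3)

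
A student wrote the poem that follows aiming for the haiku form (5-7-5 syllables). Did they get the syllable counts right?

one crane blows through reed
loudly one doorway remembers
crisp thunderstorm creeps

Line 1: one(1) + crane(1) + blows(1) + through(1) + reed(1) = 5 ✓
Line 2: loudly(2) + one(1) + doorway(2) + remembers(3) = 8 (expected 7)
Line 3: crisp(1) + thunderstorm(3) + creeps(1) = 5 ✓

No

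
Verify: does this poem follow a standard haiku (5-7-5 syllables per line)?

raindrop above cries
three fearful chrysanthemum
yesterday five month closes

No

Line 1: raindrop(2) + above(2) + cries(1) = 5 ✓
Line 2: three(1) + fearful(2) + chrysanthemum(4) = 7 ✓
Line 3: yesterday(3) + five(1) + month(1) + closes(2) = 7 (expected 5)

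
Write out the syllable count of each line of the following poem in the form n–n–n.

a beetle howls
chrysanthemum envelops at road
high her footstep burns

4–9–5

Line 1: a(1) + beetle(2) + howls(1) = 4
Line 2: chrysanthemum(4) + envelops(3) + at(1) + road(1) = 9
Line 3: high(1) + her(1) + footstep(2) + burns(1) = 5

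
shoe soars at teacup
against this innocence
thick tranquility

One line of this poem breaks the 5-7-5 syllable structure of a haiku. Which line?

Line 1: "shoe soars at teacup": 1+1+1+2 = 5 ✓
Line 2: "against this innocence": 2+1+3 = 6 (expected 7)
Line 3: "thick tranquility": 1+4 = 5 ✓

Line 2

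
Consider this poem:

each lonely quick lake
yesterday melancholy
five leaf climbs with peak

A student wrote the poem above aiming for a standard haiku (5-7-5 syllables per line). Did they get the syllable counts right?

Yes

Line 1: each (1), lonely (2), quick (1), lake (1) → 5 ✓
Line 2: yesterday (3), melancholy (4) → 7 ✓
Line 3: five (1), leaf (1), climbs (1), with (1), peak (1) → 5 ✓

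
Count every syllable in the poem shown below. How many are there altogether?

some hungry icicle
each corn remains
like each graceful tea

Line 1: some (1), hungry (2), icicle (3) → 6
Line 2: each (1), corn (1), remains (2) → 4
Line 3: like (1), each (1), graceful (2), tea (1) → 5
Total: 6 + 4 + 5 = 15

15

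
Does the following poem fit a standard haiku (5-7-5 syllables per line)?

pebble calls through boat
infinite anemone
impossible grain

Yes

Line 1: pebble(2) + calls(1) + through(1) + boat(1) = 5 ✓
Line 2: infinite(3) + anemone(4) = 7 ✓
Line 3: impossible(4) + grain(1) = 5 ✓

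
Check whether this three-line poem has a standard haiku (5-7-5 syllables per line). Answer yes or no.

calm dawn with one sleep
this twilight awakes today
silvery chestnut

Line 1: calm (1), dawn (1), with (1), one (1), sleep (1) → 5 ✓
Line 2: this (1), twilight (2), awakes (2), today (2) → 7 ✓
Line 3: silvery (3), chestnut (2) → 5 ✓

Yes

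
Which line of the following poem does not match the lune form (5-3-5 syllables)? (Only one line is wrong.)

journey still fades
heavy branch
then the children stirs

Line 1: "journey still fades": 2+1+1 = 4 (expected 5)
Line 2: "heavy branch": 2+1 = 3 ✓
Line 3: "then the children stirs": 1+1+2+1 = 5 ✓

The first line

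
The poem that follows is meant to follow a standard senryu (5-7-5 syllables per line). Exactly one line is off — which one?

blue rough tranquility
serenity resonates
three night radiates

Line 1: blue(1) + rough(1) + tranquility(4) = 6 (expected 5)
Line 2: serenity(4) + resonates(3) = 7 ✓
Line 3: three(1) + night(1) + radiates(3) = 5 ✓

Line 1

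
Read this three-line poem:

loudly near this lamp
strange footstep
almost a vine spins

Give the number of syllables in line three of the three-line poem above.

5

Line three: "almost a vine spins": 2+1+1+1 = 5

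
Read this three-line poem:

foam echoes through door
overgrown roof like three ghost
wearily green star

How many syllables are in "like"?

1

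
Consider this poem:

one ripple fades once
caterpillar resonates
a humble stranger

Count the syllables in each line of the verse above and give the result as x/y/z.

5/7/5

Line 1: one (1), ripple (2), fades (1), once (1) → 5
Line 2: caterpillar (4), resonates (3) → 7
Line 3: a (1), humble (2), stranger (2) → 5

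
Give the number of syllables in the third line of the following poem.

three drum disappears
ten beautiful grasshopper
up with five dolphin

5

The third line: "up with five dolphin": 1+1+1+2 = 5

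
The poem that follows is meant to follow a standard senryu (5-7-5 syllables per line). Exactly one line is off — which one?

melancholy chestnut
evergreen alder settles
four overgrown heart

Line 1: "melancholy chestnut": 4+2 = 6 (expected 5)
Line 2: "evergreen alder settles": 3+2+2 = 7 ✓
Line 3: "four overgrown heart": 1+3+1 = 5 ✓

The first line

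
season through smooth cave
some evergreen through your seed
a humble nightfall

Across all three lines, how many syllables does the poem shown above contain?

17

Line 1: "season through smooth cave": 2+1+1+1 = 5
Line 2: "some evergreen through your seed": 1+3+1+1+1 = 7
Line 3: "a humble nightfall": 1+2+2 = 5
Total: 5 + 7 + 5 = 17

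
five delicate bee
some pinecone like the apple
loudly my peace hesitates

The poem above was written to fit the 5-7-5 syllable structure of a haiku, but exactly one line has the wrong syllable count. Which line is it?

Line 1: five(1) + delicate(3) + bee(1) = 5 ✓
Line 2: some(1) + pinecone(2) + like(1) + the(1) + apple(2) = 7 ✓
Line 3: loudly(2) + my(1) + peace(1) + hesitates(3) = 7 (expected 5)

The third line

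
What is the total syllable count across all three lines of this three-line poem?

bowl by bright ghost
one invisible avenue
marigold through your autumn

Line 1: "bowl by bright ghost": 1+1+1+1 = 4
Line 2: "one invisible avenue": 1+4+3 = 8
Line 3: "marigold through your autumn": 3+1+1+2 = 7
Total: 4 + 8 + 7 = 19

19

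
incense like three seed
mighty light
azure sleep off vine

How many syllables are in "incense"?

2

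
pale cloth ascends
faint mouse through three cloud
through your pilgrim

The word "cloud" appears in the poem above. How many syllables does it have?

1

"cloud" has 1 syllable.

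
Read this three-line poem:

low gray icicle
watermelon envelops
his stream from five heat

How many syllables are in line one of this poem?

5

Line one: low(1) + gray(1) + icicle(3) = 5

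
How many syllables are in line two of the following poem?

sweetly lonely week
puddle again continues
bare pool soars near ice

7

Line two: puddle(2) + again(2) + continues(3) = 7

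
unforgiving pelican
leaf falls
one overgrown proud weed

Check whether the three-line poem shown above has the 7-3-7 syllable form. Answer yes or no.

Line 1: "unforgiving pelican": 4+3 = 7 ✓
Line 2: "leaf falls": 1+1 = 2 (expected 3)
Line 3: "one overgrown proud weed": 1+3+1+1 = 6 (expected 7)

No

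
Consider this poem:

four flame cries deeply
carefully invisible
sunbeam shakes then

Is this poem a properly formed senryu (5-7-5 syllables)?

Line 1: "four flame cries deeply": 1+1+1+2 = 5 ✓
Line 2: "carefully invisible": 3+4 = 7 ✓
Line 3: "sunbeam shakes then": 2+1+1 = 4 (expected 5)

No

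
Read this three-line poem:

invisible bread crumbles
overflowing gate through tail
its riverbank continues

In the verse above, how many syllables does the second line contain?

The second line: "overflowing gate through tail": 4+1+1+1 = 7

7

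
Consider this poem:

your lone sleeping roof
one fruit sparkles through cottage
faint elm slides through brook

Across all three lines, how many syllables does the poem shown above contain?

Line 1: "your lone sleeping roof": 1+1+2+1 = 5
Line 2: "one fruit sparkles through cottage": 1+1+2+1+2 = 7
Line 3: "faint elm slides through brook": 1+1+1+1+1 = 5
Total: 5 + 7 + 5 = 17

17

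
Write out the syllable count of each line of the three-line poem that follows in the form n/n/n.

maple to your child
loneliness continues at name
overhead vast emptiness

5/8/7

Line 1: maple (2), to (1), your (1), child (1) → 5
Line 2: loneliness (3), continues (3), at (1), name (1) → 8
Line 3: overhead (3), vast (1), emptiness (3) → 7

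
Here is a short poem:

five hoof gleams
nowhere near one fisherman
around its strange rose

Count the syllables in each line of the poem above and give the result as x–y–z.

Line 1: five(1) + hoof(1) + gleams(1) = 3
Line 2: nowhere(2) + near(1) + one(1) + fisherman(3) = 7
Line 3: around(2) + its(1) + strange(1) + rose(1) = 5

3–7–5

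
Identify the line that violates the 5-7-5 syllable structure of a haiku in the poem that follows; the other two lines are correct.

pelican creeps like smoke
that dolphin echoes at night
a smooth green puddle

Line 1: pelican(3) + creeps(1) + like(1) + smoke(1) = 6 (expected 5)
Line 2: that(1) + dolphin(2) + echoes(2) + at(1) + night(1) = 7 ✓
Line 3: a(1) + smooth(1) + green(1) + puddle(2) = 5 ✓

Line 1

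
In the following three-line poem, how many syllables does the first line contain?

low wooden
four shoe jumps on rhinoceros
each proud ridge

The first line: low(1) + wooden(2) = 3

3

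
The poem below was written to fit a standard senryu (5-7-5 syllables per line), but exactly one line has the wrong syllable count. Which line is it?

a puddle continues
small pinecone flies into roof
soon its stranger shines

Line 1

Line 1: a(1) + puddle(2) + continues(3) = 6 (expected 5)
Line 2: small(1) + pinecone(2) + flies(1) + into(2) + roof(1) = 7 ✓
Line 3: soon(1) + its(1) + stranger(2) + shines(1) = 5 ✓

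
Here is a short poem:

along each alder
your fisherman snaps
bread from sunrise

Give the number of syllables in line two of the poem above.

5

Line two: your(1) + fisherman(3) + snaps(1) = 5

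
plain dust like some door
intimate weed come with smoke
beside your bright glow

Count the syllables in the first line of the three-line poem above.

5

The first line: plain (1), dust (1), like (1), some (1), door (1) → 5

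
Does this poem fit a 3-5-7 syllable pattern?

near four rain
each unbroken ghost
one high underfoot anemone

No

Line 1: "near four rain": 1+1+1 = 3 ✓
Line 2: "each unbroken ghost": 1+3+1 = 5 ✓
Line 3: "one high underfoot anemone": 1+1+3+4 = 9 (expected 7)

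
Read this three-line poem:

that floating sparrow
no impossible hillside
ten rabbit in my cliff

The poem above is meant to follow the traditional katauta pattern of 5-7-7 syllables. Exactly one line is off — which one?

Line 1: that(1) + floating(2) + sparrow(2) = 5 ✓
Line 2: no(1) + impossible(4) + hillside(2) = 7 ✓
Line 3: ten(1) + rabbit(2) + in(1) + my(1) + cliff(1) = 6 (expected 7)

The third line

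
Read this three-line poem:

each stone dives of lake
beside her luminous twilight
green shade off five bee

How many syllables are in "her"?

"her" has 1 syllable.

1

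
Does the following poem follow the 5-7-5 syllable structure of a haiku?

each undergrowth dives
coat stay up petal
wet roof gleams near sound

Line 1: each (1), undergrowth (3), dives (1) → 5 ✓
Line 2: coat (1), stay (1), up (1), petal (2) → 5 (expected 7)
Line 3: wet (1), roof (1), gleams (1), near (1), sound (1) → 5 ✓

No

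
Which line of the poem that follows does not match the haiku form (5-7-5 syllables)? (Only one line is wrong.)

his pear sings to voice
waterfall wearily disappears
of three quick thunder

Line 1: his(1) + pear(1) + sings(1) + to(1) + voice(1) = 5 ✓
Line 2: waterfall(3) + wearily(3) + disappears(3) = 9 (expected 7)
Line 3: of(1) + three(1) + quick(1) + thunder(2) = 5 ✓

The second line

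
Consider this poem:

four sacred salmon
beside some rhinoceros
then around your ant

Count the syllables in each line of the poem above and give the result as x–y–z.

5–7–5

Line 1: four (1), sacred (2), salmon (2) → 5
Line 2: beside (2), some (1), rhinoceros (4) → 7
Line 3: then (1), around (2), your (1), ant (1) → 5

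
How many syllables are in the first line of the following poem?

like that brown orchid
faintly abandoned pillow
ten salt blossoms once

5

The first line: "like that brown orchid": 1+1+1+2 = 5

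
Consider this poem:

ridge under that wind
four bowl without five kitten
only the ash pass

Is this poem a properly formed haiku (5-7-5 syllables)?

Yes

Line 1: ridge (1), under (2), that (1), wind (1) → 5 ✓
Line 2: four (1), bowl (1), without (2), five (1), kitten (2) → 7 ✓
Line 3: only (2), the (1), ash (1), pass (1) → 5 ✓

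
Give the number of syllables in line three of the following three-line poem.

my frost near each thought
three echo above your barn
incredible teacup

6

Line three: "incredible teacup": 4+2 = 6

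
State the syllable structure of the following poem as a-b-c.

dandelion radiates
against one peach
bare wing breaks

Line 1: "dandelion radiates": 4+3 = 7
Line 2: "against one peach": 2+1+1 = 4
Line 3: "bare wing breaks": 1+1+1 = 3

7-4-3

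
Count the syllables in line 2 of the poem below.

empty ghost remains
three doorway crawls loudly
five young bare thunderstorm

Line 2: "three doorway crawls loudly": 1+2+1+2 = 6

6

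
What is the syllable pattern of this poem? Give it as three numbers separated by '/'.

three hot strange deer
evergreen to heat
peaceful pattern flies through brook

4/5/7

Line 1: three(1) + hot(1) + strange(1) + deer(1) = 4
Line 2: evergreen(3) + to(1) + heat(1) = 5
Line 3: peaceful(2) + pattern(2) + flies(1) + through(1) + brook(1) = 7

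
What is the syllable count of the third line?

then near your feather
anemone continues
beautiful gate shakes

The third line: beautiful(3) + gate(1) + shakes(1) = 5

5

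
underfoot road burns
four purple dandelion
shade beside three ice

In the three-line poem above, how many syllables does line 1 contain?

5

Line 1: underfoot(3) + road(1) + burns(1) = 5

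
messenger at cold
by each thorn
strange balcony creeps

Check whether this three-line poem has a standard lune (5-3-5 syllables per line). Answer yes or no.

Yes

Line 1: messenger(3) + at(1) + cold(1) = 5 ✓
Line 2: by(1) + each(1) + thorn(1) = 3 ✓
Line 3: strange(1) + balcony(3) + creeps(1) = 5 ✓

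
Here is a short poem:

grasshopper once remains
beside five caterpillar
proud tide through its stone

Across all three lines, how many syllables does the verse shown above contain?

Line 1: grasshopper (3), once (1), remains (2) → 6
Line 2: beside (2), five (1), caterpillar (4) → 7
Line 3: proud (1), tide (1), through (1), its (1), stone (1) → 5
Total: 6 + 7 + 5 = 18

18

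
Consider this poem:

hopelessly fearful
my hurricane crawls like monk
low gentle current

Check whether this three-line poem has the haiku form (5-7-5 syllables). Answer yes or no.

Yes

Line 1: "hopelessly fearful": 3+2 = 5 ✓
Line 2: "my hurricane crawls like monk": 1+3+1+1+1 = 7 ✓
Line 3: "low gentle current": 1+2+2 = 5 ✓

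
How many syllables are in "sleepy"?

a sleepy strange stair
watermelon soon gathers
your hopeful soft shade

2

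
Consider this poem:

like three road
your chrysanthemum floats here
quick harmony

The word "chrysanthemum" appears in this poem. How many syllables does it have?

4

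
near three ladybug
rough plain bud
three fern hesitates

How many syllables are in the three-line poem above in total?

13

Line 1: near (1), three (1), ladybug (3) → 5
Line 2: rough (1), plain (1), bud (1) → 3
Line 3: three (1), fern (1), hesitates (3) → 5
Total: 5 + 3 + 5 = 13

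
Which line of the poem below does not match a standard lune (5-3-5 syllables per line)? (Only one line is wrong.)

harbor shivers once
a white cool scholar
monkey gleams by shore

The second line

Line 1: harbor(2) + shivers(2) + once(1) = 5 ✓
Line 2: a(1) + white(1) + cool(1) + scholar(2) = 5 (expected 3)
Line 3: monkey(2) + gleams(1) + by(1) + shore(1) = 5 ✓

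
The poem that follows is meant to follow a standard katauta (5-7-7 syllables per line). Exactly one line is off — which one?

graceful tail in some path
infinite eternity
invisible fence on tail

Line 1: graceful(2) + tail(1) + in(1) + some(1) + path(1) = 6 (expected 5)
Line 2: infinite(3) + eternity(4) = 7 ✓
Line 3: invisible(4) + fence(1) + on(1) + tail(1) = 7 ✓

The first line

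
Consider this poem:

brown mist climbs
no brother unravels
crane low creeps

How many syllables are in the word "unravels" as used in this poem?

"unravels" has 3 syllables.

3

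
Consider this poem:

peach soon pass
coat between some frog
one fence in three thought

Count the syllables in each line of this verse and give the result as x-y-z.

3-5-5

Line 1: peach(1) + soon(1) + pass(1) = 3
Line 2: coat(1) + between(2) + some(1) + frog(1) = 5
Line 3: one(1) + fence(1) + in(1) + three(1) + thought(1) = 5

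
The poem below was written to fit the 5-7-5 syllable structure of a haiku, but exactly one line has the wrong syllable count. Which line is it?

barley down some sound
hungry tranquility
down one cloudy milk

Line 2

Line 1: "barley down some sound": 2+1+1+1 = 5 ✓
Line 2: "hungry tranquility": 2+4 = 6 (expected 7)
Line 3: "down one cloudy milk": 1+1+2+1 = 5 ✓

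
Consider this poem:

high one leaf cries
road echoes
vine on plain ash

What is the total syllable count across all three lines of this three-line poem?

Line 1: "high one leaf cries": 1+1+1+1 = 4
Line 2: "road echoes": 1+2 = 3
Line 3: "vine on plain ash": 1+1+1+1 = 4
Total: 4 + 3 + 4 = 11

11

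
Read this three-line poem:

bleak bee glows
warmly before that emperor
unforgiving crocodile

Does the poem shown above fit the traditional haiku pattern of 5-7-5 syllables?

Line 1: bleak(1) + bee(1) + glows(1) = 3 (expected 5)
Line 2: warmly(2) + before(2) + that(1) + emperor(3) = 8 (expected 7)
Line 3: unforgiving(4) + crocodile(3) = 7 (expected 5)

No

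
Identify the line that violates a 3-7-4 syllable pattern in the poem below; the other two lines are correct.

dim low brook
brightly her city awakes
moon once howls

Line 1: dim(1) + low(1) + brook(1) = 3 ✓
Line 2: brightly(2) + her(1) + city(2) + awakes(2) = 7 ✓
Line 3: moon(1) + once(1) + howls(1) = 3 (expected 4)

Line 3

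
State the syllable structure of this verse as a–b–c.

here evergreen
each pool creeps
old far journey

4–3–4

Line 1: "here evergreen": 1+3 = 4
Line 2: "each pool creeps": 1+1+1 = 3
Line 3: "old far journey": 1+1+2 = 4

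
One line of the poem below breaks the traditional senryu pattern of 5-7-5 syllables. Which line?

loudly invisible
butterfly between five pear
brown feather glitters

Line 1: "loudly invisible": 2+4 = 6 (expected 5)
Line 2: "butterfly between five pear": 3+2+1+1 = 7 ✓
Line 3: "brown feather glitters": 1+2+2 = 5 ✓

Line 1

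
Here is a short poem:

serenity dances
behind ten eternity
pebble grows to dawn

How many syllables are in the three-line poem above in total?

18

Line 1: serenity(4) + dances(2) = 6
Line 2: behind(2) + ten(1) + eternity(4) = 7
Line 3: pebble(2) + grows(1) + to(1) + dawn(1) = 5
Total: 6 + 7 + 5 = 18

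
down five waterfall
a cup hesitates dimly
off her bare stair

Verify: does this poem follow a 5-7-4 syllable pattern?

Yes

Line 1: "down five waterfall": 1+1+3 = 5 ✓
Line 2: "a cup hesitates dimly": 1+1+3+2 = 7 ✓
Line 3: "off her bare stair": 1+1+1+1 = 4 ✓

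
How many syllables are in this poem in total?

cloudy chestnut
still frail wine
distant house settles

12

Line 1: "cloudy chestnut": 2+2 = 4
Line 2: "still frail wine": 1+1+1 = 3
Line 3: "distant house settles": 2+1+2 = 5
Total: 4 + 3 + 5 = 12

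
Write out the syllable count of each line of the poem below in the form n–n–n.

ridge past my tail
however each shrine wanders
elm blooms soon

Line 1: ridge(1) + past(1) + my(1) + tail(1) = 4
Line 2: however(3) + each(1) + shrine(1) + wanders(2) = 7
Line 3: elm(1) + blooms(1) + soon(1) = 3

4–7–3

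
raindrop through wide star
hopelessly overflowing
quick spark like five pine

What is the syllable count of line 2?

Line 2: "hopelessly overflowing": 3+4 = 7

7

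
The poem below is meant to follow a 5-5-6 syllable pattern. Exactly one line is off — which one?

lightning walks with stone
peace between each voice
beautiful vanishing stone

Line 3

Line 1: "lightning walks with stone": 2+1+1+1 = 5 ✓
Line 2: "peace between each voice": 1+2+1+1 = 5 ✓
Line 3: "beautiful vanishing stone": 3+3+1 = 7 (expected 6)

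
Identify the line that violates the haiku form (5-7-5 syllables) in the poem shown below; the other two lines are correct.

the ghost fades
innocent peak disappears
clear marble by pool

Line 1: the(1) + ghost(1) + fades(1) = 3 (expected 5)
Line 2: innocent(3) + peak(1) + disappears(3) = 7 ✓
Line 3: clear(1) + marble(2) + by(1) + pool(1) = 5 ✓

Line 1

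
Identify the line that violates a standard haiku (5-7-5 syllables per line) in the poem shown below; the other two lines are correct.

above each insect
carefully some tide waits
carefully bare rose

The second line

Line 1: above(2) + each(1) + insect(2) = 5 ✓
Line 2: carefully(3) + some(1) + tide(1) + waits(1) = 6 (expected 7)
Line 3: carefully(3) + bare(1) + rose(1) = 5 ✓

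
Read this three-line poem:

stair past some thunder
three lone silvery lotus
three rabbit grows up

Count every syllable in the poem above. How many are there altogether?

17

Line 1: "stair past some thunder": 1+1+1+2 = 5
Line 2: "three lone silvery lotus": 1+1+3+2 = 7
Line 3: "three rabbit grows up": 1+2+1+1 = 5
Total: 5 + 7 + 5 = 17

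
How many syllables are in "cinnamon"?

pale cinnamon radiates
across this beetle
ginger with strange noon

3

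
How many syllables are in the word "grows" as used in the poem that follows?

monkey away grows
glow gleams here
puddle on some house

"grows" has 1 syllable.

1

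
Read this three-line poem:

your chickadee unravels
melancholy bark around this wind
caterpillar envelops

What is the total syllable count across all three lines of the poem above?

Line 1: "your chickadee unravels": 1+3+3 = 7
Line 2: "melancholy bark around this wind": 4+1+2+1+1 = 9
Line 3: "caterpillar envelops": 4+3 = 7
Total: 7 + 9 + 7 = 23

23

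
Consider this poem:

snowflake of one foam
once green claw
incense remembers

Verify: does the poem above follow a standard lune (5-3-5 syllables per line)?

Line 1: snowflake (2), of (1), one (1), foam (1) → 5 ✓
Line 2: once (1), green (1), claw (1) → 3 ✓
Line 3: incense (2), remembers (3) → 5 ✓

Yes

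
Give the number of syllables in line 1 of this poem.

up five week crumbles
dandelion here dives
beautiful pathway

5

Line 1: "up five week crumbles": 1+1+1+2 = 5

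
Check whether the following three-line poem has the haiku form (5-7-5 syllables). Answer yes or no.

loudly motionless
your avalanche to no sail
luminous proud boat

Line 1: loudly(2) + motionless(3) = 5 ✓
Line 2: your(1) + avalanche(3) + to(1) + no(1) + sail(1) = 7 ✓
Line 3: luminous(3) + proud(1) + boat(1) = 5 ✓

Yes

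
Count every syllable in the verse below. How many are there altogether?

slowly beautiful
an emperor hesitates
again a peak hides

17

Line 1: slowly (2), beautiful (3) → 5
Line 2: an (1), emperor (3), hesitates (3) → 7
Line 3: again (2), a (1), peak (1), hides (1) → 5
Total: 5 + 7 + 5 = 17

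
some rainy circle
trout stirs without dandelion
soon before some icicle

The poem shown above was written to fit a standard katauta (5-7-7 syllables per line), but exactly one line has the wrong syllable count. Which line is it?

The second line

Line 1: some (1), rainy (2), circle (2) → 5 ✓
Line 2: trout (1), stirs (1), without (2), dandelion (4) → 8 (expected 7)
Line 3: soon (1), before (2), some (1), icicle (3) → 7 ✓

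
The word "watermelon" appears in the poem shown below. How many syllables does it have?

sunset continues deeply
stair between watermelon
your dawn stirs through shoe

4

"watermelon" has 4 syllables.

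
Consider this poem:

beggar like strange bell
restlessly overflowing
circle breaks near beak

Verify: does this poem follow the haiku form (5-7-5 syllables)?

Line 1: beggar(2) + like(1) + strange(1) + bell(1) = 5 ✓
Line 2: restlessly(3) + overflowing(4) = 7 ✓
Line 3: circle(2) + breaks(1) + near(1) + beak(1) = 5 ✓

Yes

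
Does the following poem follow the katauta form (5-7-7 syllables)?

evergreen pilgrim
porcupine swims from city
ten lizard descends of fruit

Line 1: "evergreen pilgrim": 3+2 = 5 ✓
Line 2: "porcupine swims from city": 3+1+1+2 = 7 ✓
Line 3: "ten lizard descends of fruit": 1+2+2+1+1 = 7 ✓

Yes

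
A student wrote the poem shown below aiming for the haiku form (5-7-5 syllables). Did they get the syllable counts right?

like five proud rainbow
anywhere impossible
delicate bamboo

Line 1: like(1) + five(1) + proud(1) + rainbow(2) = 5 ✓
Line 2: anywhere(3) + impossible(4) = 7 ✓
Line 3: delicate(3) + bamboo(2) = 5 ✓

Yes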